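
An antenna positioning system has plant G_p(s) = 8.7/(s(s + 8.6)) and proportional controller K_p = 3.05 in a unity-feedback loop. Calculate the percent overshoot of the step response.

From 1 + K_pG_p(s) = 0: s² + 8.6s + 26.53 = 0 ⇒ ω_n = 5.151, ζ = 0.8348.
%OS = 100·exp(−πζ/√(1−ζ²)) = 100·exp(−π·0.8348/√0.3032) = 0.854%.

0.854%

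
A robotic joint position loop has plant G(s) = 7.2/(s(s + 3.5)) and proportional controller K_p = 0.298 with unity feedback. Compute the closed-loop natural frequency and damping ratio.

ω_n = 1.46 rad/s, ζ = 1.19

1 + K_p·G(s) = 0 gives s² + 3.5s + 2.146 = 0.
Matching s² + 2ζω_n s + ω_n²: ω_n = √2.146 = 1.465 rad/s and 2ζω_n = 3.5, so ζ = 3.5/(2·1.465) = 1.19.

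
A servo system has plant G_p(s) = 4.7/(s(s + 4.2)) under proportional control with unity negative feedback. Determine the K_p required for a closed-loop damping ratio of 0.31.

K_p = 9.76

Closed-loop characteristic equation: s² + 4.2s + K_p·4.7 = 0.
So ω_n = √(4.7K_p) and 2ζω_n = 4.2, giving ζ = 4.2/(2√(4.7K_p)).
Setting ζ = 0.31: √(4.7K_p) = 4.2/(2·0.31) = 6.774, so K_p = 45.89/4.7 = 9.76.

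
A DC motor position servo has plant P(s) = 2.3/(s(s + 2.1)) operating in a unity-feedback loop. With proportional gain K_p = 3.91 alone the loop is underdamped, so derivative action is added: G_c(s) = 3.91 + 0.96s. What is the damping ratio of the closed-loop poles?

Forward path: (3.91 + 0.96s)·2.3/(s(s+2.1)). The closed-loop characteristic equation is s² + (2.1 + 2.3·0.96)s + 2.3·3.91 = 0.
That is s² + 4.308s + 8.993 = 0, so ω_n = 2.999 rad/s and ζ = 4.308/(2·2.999) = 0.7183.

ζ = 0.718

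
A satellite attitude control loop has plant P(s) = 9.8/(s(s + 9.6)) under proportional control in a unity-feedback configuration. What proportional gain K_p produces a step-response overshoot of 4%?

From %OS = 100·exp(−πζ/√(1−ζ²)) = 4%, ζ = −ln(0.04)/√(π²+ln²(0.04)) = 0.7156.
Characteristic equation s² + 9.6s + 9.8K_p = 0 gives ζ = 9.6/(2√(9.8K_p)).
Setting ζ = 0.7156: √(9.8K_p) = 9.6/(2·0.7156) = 6.707, so K_p = 44.99/9.8 = 4.59.

K_p = 4.59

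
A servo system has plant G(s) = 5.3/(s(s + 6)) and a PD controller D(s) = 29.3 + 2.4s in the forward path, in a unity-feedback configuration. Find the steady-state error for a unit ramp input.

0.0386

The loop has one pole at the origin (type 1). Velocity error constant K_v = lim_{s→0} s·D(s)G(s) = 29.3·5.3/6 = 25.88.
Steady-state error to a unit ramp: e_ss = 1/K_v = 0.0386.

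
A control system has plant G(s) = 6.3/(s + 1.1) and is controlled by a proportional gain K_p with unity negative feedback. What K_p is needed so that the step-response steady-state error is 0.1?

The loop is type 0, so e_ss(step) = 1/(1 + K_pos) with K_pos = K_p·G(0).
G(0) = 5.727. Require 1/(1 + K_p·5.727) = 0.1, so 1 + 5.727·K_p = 10.
K_p = (10 − 1)/5.727 = 1.57.

K_p = 1.57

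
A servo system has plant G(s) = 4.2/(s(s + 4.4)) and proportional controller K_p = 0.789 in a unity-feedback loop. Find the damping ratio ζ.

The closed-loop denominator is s(s+4.4) + 0.789·4.2 = s² + 4.4s + 3.314.
So ω_n² = 3.314 ⇒ ω_n = 1.82 rad/s, and ζ = 4.4/(2ω_n) = 1.21.

ζ = 1.21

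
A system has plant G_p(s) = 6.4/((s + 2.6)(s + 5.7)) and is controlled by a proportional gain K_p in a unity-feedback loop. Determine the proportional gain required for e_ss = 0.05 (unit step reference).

K_p = 44

Steady-state error for a unit step on this type-0 loop is 1/(1 + K_p·G_p(0)).
G_p(0) = 0.4318. Require 1/(1 + K_p·0.4318) = 0.05, so 1 + 0.4318·K_p = 20.
K_p = (20 − 1)/0.4318 = 44.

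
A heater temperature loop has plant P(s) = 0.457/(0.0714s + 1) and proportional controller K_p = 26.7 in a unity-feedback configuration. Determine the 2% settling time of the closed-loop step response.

T_s ≈ 0.0216 s

Closed loop: T(s) = K_p·P/(1+K_p·P) = 12.2/(0.0714s + 1 + 12.2), with pole at s = −(1 + 12.2)/0.0714 = −184.9.
τ = 1/184.9 = 0.005408 s, so 2% settling time ≈ 4τ = 0.0216 s.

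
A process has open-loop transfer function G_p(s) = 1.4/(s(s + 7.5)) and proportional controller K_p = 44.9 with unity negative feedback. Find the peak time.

T_p = 0.45 s

Closed-loop characteristic equation: s² + 7.5s + 62.86 = 0, so ω_n = 7.928 rad/s and ζ = 7.5/(2·7.928) = 0.473.
Damped frequency ω_d = ω_n√(1−ζ²) = 6.986 rad/s, so peak time T_p = π/ω_d = 0.45 s.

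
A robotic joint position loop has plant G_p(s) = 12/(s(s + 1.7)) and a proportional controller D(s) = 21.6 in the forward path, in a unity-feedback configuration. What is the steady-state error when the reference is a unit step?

0

The open loop D(s)G_p(s) has a pole at the origin (type 1), so the static position error constant is infinite and e_ss = 1/(1+∞) = 0.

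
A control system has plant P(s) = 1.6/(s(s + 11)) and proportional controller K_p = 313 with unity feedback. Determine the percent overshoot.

The closed-loop denominator s² + 11s + 500.8 gives ω_n = √500.8 = 22.38 and ζ = 11/(2ω_n) = 0.2458.
%OS = 100·exp(−πζ/√(1−ζ²)) = 100·exp(−π·0.2458/√0.9396) = 45.1%.

45.1%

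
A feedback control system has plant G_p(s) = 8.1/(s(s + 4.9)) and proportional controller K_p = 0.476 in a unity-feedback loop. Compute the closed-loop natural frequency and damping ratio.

ω_n = 1.96 rad/s, ζ = 1.25

With unity feedback the closed-loop characteristic equation is s² + 4.9s + 0.476·8.1 = s² + 4.9s + 3.856 = 0.
Matching s² + 2ζω_n s + ω_n²: ω_n = √3.856 = 1.964 rad/s and 2ζω_n = 4.9, so ζ = 4.9/(2·1.964) = 1.25.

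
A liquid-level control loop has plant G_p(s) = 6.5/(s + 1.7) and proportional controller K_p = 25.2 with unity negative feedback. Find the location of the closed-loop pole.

Closed-loop transfer function: T(s) = K_p·G_p(s)/(1 + K_p·G_p(s)) = 163.8/(s + 1.7 + 163.8) = 163.8/(s + 165.5).
The closed-loop pole is at s = −165.5.

s = -165.5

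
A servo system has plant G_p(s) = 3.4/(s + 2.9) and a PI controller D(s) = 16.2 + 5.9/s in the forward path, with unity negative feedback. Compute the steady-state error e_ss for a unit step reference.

0

The open loop D(s)G_p(s) has a pole at the origin (type 1), so the static position error constant is infinite and e_ss = 1/(1+∞) = 0.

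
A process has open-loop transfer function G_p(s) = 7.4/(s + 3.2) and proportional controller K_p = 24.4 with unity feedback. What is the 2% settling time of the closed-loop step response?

Closed-loop transfer function: T(s) = K_p·G_p(s)/(1 + K_p·G_p(s)) = 180.6/(s + 3.2 + 180.6) = 180.6/(s + 183.8).
Time constant τ = 1/183.8 = 0.005442 s, so the 2% settling time is about 4τ = 0.0218 s.

T_s ≈ 0.0218 s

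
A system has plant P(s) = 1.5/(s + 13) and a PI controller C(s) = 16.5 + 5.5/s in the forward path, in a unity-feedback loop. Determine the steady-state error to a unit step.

0

The open loop C(s)P(s) has a pole at the origin (type 1), so the static position error constant is infinite and e_ss = 1/(1+∞) = 0.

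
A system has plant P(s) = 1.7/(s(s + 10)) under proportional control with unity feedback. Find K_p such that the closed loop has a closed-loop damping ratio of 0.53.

Closed-loop characteristic equation: s² + 10s + K_p·1.7 = 0.
So ω_n = √(1.7K_p) and 2ζω_n = 10, giving ζ = 10/(2√(1.7K_p)).
Setting ζ = 0.53: √(1.7K_p) = 10/(2·0.53) = 9.434, so K_p = 89/1.7 = 52.4.

K_p = 52.4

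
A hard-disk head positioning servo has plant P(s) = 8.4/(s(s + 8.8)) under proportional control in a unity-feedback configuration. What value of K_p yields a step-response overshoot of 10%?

K_p = 6.6

From %OS = 100·exp(−πζ/√(1−ζ²)) = 10%, ζ = −ln(0.1)/√(π²+ln²(0.1)) = 0.5912.
Characteristic equation s² + 8.8s + 8.4K_p = 0 gives ζ = 8.8/(2√(8.4K_p)).
Setting ζ = 0.5912: √(8.4K_p) = 8.8/(2·0.5912) = 7.443, so K_p = 55.4/8.4 = 6.6.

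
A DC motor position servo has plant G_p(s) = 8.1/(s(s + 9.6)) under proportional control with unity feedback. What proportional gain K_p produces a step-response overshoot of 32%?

From %OS = 100·exp(−πζ/√(1−ζ²)) = 32%, ζ = −ln(0.32)/√(π²+ln²(0.32)) = 0.341.
Characteristic equation s² + 9.6s + 8.1K_p = 0 gives ζ = 9.6/(2√(8.1K_p)).
Setting ζ = 0.341: √(8.1K_p) = 9.6/(2·0.341) = 14.08, so K_p = 198.2/8.1 = 24.5.

K_p = 24.5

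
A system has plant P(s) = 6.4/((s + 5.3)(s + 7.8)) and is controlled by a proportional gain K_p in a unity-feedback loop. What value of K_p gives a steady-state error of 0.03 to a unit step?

K_p = 209

For a type-0 loop with proportional control, e_ss = 1/(1 + K_p·P(0)).
P(0) = 0.1548. Require 1/(1 + K_p·0.1548) = 0.03, so 1 + 0.1548·K_p = 33.33.
K_p = (33.33 − 1)/0.1548 = 209.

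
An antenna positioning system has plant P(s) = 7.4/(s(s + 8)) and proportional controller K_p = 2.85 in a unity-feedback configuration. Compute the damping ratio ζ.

ζ = 0.871

1 + K_p·P(s) = 0 gives s² + 8s + 21.09 = 0.
Matching s² + 2ζω_n s + ω_n²: ω_n = √21.09 = 4.592 rad/s and 2ζω_n = 8, so ζ = 8/(2·4.592) = 0.871.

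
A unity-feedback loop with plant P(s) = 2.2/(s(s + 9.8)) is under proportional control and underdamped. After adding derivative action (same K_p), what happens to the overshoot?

The derivative term adds K·K_d to the s-coefficient of the characteristic equation, raising 2ζω_n while ω_n is unchanged; ζ increases, so overshoot decreases.

decrease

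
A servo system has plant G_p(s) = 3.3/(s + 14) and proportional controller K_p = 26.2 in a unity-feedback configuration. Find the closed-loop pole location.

s = -100.5

Closed-loop transfer function: T(s) = K_p·G_p(s)/(1 + K_p·G_p(s)) = 86.46/(s + 14 + 86.46) = 86.46/(s + 100.5).
The closed-loop pole is at s = −100.5.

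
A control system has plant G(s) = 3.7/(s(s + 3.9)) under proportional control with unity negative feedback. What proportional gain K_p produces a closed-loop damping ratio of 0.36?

K_p = 7.93

Closed-loop characteristic equation: s² + 3.9s + K_p·3.7 = 0.
So ω_n = √(3.7K_p) and 2ζω_n = 3.9, giving ζ = 3.9/(2√(3.7K_p)).
Setting ζ = 0.36: √(3.7K_p) = 3.9/(2·0.36) = 5.417, so K_p = 29.34/3.7 = 7.93.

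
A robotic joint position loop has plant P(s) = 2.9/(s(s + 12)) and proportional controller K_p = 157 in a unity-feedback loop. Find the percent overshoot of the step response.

39.8%

From 1 + K_pP(s) = 0: s² + 12s + 455.3 = 0 ⇒ ω_n = 21.34, ζ = 0.2812.
%OS = 100·exp(−πζ/√(1−ζ²)) = 100·exp(−π·0.2812/√0.9209) = 39.8%.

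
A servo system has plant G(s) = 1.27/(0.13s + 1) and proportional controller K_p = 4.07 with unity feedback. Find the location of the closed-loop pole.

s = -47.45

Closed loop: T(s) = K_p·G/(1+K_p·G) = 5.169/(0.13s + 1 + 5.169), with pole at s = −(1 + 5.169)/0.13 = −47.45.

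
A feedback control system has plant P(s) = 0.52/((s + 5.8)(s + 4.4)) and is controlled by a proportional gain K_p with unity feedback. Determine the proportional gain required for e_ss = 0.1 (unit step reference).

The loop is type 0, so e_ss(step) = 1/(1 + K_pos) with K_pos = K_p·P(0).
P(0) = 0.02038. Require 1/(1 + K_p·0.02038) = 0.1, so 1 + 0.02038·K_p = 10.
K_p = (10 − 1)/0.02038 = 442.

K_p = 442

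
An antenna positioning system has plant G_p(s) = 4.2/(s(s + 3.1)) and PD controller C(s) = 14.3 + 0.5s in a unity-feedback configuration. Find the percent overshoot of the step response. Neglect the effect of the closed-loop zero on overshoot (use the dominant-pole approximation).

32.7%

Forward path: (14.3 + 0.5s)·4.2/(s(s+3.1)). The closed-loop characteristic equation is s² + (3.1 + 4.2·0.5)s + 4.2·14.3 = 0.
That is s² + 5.2s + 60.06 = 0, so ω_n = 7.75 rad/s and ζ = 5.2/(2·7.75) = 0.3355.
%OS = 100·exp(−πζ/√(1−ζ²)) = 32.7%.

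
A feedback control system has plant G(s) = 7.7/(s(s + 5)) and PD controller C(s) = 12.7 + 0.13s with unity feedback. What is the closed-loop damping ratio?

Forward path: (12.7 + 0.13s)·7.7/(s(s+5)). The closed-loop characteristic equation is s² + (5 + 7.7·0.13)s + 7.7·12.7 = 0.
That is s² + 6.001s + 97.79 = 0, so ω_n = 9.889 rad/s and ζ = 6.001/(2·9.889) = 0.3034.

ζ = 0.303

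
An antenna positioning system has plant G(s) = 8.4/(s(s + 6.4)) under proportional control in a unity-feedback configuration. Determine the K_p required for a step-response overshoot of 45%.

From %OS = 100·exp(−πζ/√(1−ζ²)) = 45%, ζ = −ln(0.45)/√(π²+ln²(0.45)) = 0.2463.
Characteristic equation s² + 6.4s + 8.4K_p = 0 gives ζ = 6.4/(2√(8.4K_p)).
Setting ζ = 0.2463: √(8.4K_p) = 6.4/(2·0.2463) = 12.99, so K_p = 168.7/8.4 = 20.1.

K_p = 20.1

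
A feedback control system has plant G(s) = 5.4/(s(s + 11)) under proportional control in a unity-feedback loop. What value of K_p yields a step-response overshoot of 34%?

K_p = 53.1

From %OS = 100·exp(−πζ/√(1−ζ²)) = 34%, ζ = −ln(0.34)/√(π²+ln²(0.34)) = 0.3248.
Characteristic equation s² + 11s + 5.4K_p = 0 gives ζ = 11/(2√(5.4K_p)).
Setting ζ = 0.3248: √(5.4K_p) = 11/(2·0.3248) = 16.93, so K_p = 286.8/5.4 = 53.1.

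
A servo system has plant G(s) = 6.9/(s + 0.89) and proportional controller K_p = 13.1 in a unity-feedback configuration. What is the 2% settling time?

Closed-loop transfer function: T(s) = K_p·G(s)/(1 + K_p·G(s)) = 90.39/(s + 0.89 + 90.39) = 90.39/(s + 91.28).
Time constant τ = 1/91.28 = 0.01096 s, so the 2% settling time is about 4τ = 0.0438 s.

T_s ≈ 0.0438 s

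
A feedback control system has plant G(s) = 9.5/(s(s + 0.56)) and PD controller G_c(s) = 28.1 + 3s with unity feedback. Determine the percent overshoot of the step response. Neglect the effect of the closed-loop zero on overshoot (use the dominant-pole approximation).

0.222%

Forward path: (28.1 + 3s)·9.5/(s(s+0.56)). The closed-loop characteristic equation is s² + (0.56 + 9.5·3)s + 9.5·28.1 = 0.
That is s² + 29.06s + 266.9 = 0, so ω_n = 16.34 rad/s and ζ = 29.06/(2·16.34) = 0.8893.
%OS = 100·exp(−πζ/√(1−ζ²)) = 0.222%.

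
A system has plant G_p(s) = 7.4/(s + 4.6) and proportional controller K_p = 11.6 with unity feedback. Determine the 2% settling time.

Closed-loop transfer function: T(s) = K_p·G_p(s)/(1 + K_p·G_p(s)) = 85.84/(s + 4.6 + 85.84) = 85.84/(s + 90.44).
Time constant τ = 1/90.44 = 0.01106 s, so the 2% settling time is about 4τ = 0.0442 s.

T_s ≈ 0.0442 s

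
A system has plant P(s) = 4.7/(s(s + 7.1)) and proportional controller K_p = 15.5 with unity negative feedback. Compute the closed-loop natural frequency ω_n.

ω_n = 8.54 rad/s

The closed-loop denominator is s(s+7.1) + 15.5·4.7 = s² + 7.1s + 72.85.
So ω_n² = 72.85 ⇒ ω_n = 8.535 rad/s, and ζ = 7.1/(2ω_n) = 0.416.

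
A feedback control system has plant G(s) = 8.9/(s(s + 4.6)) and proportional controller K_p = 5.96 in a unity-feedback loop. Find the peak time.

T_p = 0.455 s

The closed-loop denominator s² + 4.6s + 53.04 gives ω_n = √53.04 = 7.283 and ζ = 4.6/(2ω_n) = 0.3158.
Damped frequency ω_d = ω_n√(1−ζ²) = 6.91 rad/s, so peak time T_p = π/ω_d = 0.455 s.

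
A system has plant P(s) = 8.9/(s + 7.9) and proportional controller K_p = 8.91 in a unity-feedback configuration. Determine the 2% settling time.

T_s ≈ 0.0459 s

Closed-loop transfer function: T(s) = K_p·P(s)/(1 + K_p·P(s)) = 79.3/(s + 7.9 + 79.3) = 79.3/(s + 87.2).
Time constant τ = 1/87.2 = 0.01147 s, so the 2% settling time is about 4τ = 0.0459 s.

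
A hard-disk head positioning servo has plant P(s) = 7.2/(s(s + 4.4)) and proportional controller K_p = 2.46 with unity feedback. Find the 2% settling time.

From 1 + K_pP(s) = 0: s² + 4.4s + 17.71 = 0 ⇒ ω_n = 4.209, ζ = 0.5227.
2% settling time T_s ≈ 4/(ζω_n) = 4/2.2 = 1.82 s.

T_s ≈ 1.82 s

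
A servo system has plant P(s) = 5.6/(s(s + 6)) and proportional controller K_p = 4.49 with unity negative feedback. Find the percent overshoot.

9.58%

The closed-loop denominator s² + 6s + 25.14 gives ω_n = √25.14 = 5.014 and ζ = 6/(2ω_n) = 0.5983.
%OS = 100·exp(−πζ/√(1−ζ²)) = 100·exp(−π·0.5983/√0.6421) = 9.58%.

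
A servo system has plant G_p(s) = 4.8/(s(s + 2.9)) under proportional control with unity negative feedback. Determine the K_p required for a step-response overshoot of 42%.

K_p = 6.18

From %OS = 100·exp(−πζ/√(1−ζ²)) = 42%, ζ = −ln(0.42)/√(π²+ln²(0.42)) = 0.2662.
Characteristic equation s² + 2.9s + 4.8K_p = 0 gives ζ = 2.9/(2√(4.8K_p)).
Setting ζ = 0.2662: √(4.8K_p) = 2.9/(2·0.2662) = 5.448, so K_p = 29.68/4.8 = 6.18.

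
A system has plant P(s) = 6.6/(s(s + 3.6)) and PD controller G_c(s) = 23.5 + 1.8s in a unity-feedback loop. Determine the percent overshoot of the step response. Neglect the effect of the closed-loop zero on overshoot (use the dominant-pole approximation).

Forward path: (23.5 + 1.8s)·6.6/(s(s+3.6)). The closed-loop characteristic equation is s² + (3.6 + 6.6·1.8)s + 6.6·23.5 = 0.
That is s² + 15.48s + 155.1 = 0, so ω_n = 12.45 rad/s and ζ = 15.48/(2·12.45) = 0.6215.
%OS = 100·exp(−πζ/√(1−ζ²)) = 8.27%.

8.27%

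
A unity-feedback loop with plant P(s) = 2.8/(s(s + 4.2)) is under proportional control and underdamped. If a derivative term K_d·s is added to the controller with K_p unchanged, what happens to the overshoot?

decrease

With PD the characteristic equation becomes s² + (a + K·K_d)s + K·K_p = 0; the damping term grows, ζ rises, overshoot falls.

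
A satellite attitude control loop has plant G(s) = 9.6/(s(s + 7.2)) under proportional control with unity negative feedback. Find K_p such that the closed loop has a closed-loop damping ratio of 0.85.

K_p = 1.87

Closed-loop characteristic equation: s² + 7.2s + K_p·9.6 = 0.
So ω_n = √(9.6K_p) and 2ζω_n = 7.2, giving ζ = 7.2/(2√(9.6K_p)).
Setting ζ = 0.85: √(9.6K_p) = 7.2/(2·0.85) = 4.235, so K_p = 17.94/9.6 = 1.87.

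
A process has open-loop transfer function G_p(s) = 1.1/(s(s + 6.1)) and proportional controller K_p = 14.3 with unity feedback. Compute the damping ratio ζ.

1 + K_p·G_p(s) = 0 gives s² + 6.1s + 15.73 = 0.
Matching s² + 2ζω_n s + ω_n²: ω_n = √15.73 = 3.966 rad/s and 2ζω_n = 6.1, so ζ = 6.1/(2·3.966) = 0.769.

ζ = 0.769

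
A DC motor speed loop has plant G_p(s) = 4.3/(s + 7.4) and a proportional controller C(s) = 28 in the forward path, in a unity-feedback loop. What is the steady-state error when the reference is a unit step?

The loop is type 0. Static position error constant K_pos = C(0)·G_p(0) = 28·0.5811 = 16.27.
Steady-state error to a unit step: e_ss = 1/(1+K_pos) = 1/17.27 = 0.0579.

0.0579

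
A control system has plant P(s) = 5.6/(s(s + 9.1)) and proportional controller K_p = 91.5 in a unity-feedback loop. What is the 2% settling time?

The closed-loop denominator s² + 9.1s + 512.4 gives ω_n = √512.4 = 22.64 and ζ = 9.1/(2ω_n) = 0.201.
2% settling time T_s ≈ 4/(ζω_n) = 4/4.55 = 0.879 s.

T_s ≈ 0.879 s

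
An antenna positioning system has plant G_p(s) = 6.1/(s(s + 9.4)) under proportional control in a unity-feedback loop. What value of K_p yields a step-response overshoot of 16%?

K_p = 14.3

From %OS = 100·exp(−πζ/√(1−ζ²)) = 16%, ζ = −ln(0.16)/√(π²+ln²(0.16)) = 0.5039.
Characteristic equation s² + 9.4s + 6.1K_p = 0 gives ζ = 9.4/(2√(6.1K_p)).
Setting ζ = 0.5039: √(6.1K_p) = 9.4/(2·0.5039) = 9.328, so K_p = 87.01/6.1 = 14.3.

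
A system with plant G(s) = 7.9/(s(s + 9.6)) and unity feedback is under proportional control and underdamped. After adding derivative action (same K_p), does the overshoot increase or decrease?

With PD the characteristic equation becomes s² + (a + K·K_d)s + K·K_p = 0; the damping term grows, ζ rises, overshoot falls.

decrease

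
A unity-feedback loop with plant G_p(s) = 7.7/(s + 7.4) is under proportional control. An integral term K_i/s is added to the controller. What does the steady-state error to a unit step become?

Adding integral action puts a pole at s = 0 in the forward path, raising the system type to 1; a type-1 loop has zero steady-state error to a step.

0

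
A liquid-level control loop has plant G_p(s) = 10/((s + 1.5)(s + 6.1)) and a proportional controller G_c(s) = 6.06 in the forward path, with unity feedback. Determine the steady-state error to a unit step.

The loop is type 0. Static position error constant K_pos = G_c(0)·G_p(0) = 6.06·1.093 = 6.623.
Steady-state error to a unit step: e_ss = 1/(1+K_pos) = 1/7.623 = 0.131.

0.131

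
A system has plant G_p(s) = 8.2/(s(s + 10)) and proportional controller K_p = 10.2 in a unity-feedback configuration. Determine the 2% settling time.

T_s ≈ 0.8 s

From 1 + K_pG_p(s) = 0: s² + 10s + 83.64 = 0 ⇒ ω_n = 9.145, ζ = 0.5467.
2% settling time T_s ≈ 4/(ζω_n) = 4/5 = 0.8 s.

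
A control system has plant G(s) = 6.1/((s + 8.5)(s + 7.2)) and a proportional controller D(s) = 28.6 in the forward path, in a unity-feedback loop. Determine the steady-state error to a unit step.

0.26

The loop is type 0. Static position error constant K_pos = D(0)·G(0) = 28.6·0.09967 = 2.851.
Steady-state error to a unit step: e_ss = 1/(1+K_pos) = 1/3.851 = 0.26.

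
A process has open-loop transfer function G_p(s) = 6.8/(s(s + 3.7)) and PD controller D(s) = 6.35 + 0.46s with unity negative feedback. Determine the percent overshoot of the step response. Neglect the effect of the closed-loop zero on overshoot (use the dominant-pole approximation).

Forward path: (6.35 + 0.46s)·6.8/(s(s+3.7)). The closed-loop characteristic equation is s² + (3.7 + 6.8·0.46)s + 6.8·6.35 = 0.
That is s² + 6.828s + 43.18 = 0, so ω_n = 6.571 rad/s and ζ = 6.828/(2·6.571) = 0.5195.
%OS = 100·exp(−πζ/√(1−ζ²)) = 14.8%.

14.8%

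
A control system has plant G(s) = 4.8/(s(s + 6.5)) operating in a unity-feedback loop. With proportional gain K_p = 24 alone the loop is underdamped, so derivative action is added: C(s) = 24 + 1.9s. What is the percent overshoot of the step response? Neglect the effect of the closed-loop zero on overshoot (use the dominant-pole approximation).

3.57%

Forward path: (24 + 1.9s)·4.8/(s(s+6.5)). The closed-loop characteristic equation is s² + (6.5 + 4.8·1.9)s + 4.8·24 = 0.
That is s² + 15.62s + 115.2 = 0, so ω_n = 10.73 rad/s and ζ = 15.62/(2·10.73) = 0.7277.
%OS = 100·exp(−πζ/√(1−ζ²)) = 3.57%.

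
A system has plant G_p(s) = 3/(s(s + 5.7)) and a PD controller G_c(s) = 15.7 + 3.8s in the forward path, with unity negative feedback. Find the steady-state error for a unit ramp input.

The loop has one pole at the origin (type 1). Velocity error constant K_v = lim_{s→0} s·G_c(s)G_p(s) = 15.7·3/5.7 = 8.263.
Steady-state error to a unit ramp: e_ss = 1/K_v = 0.121.

0.121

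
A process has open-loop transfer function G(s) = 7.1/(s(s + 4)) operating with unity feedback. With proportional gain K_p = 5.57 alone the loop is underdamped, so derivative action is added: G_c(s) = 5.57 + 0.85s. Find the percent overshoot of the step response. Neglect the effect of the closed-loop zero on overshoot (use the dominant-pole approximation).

Forward path: (5.57 + 0.85s)·7.1/(s(s+4)). The closed-loop characteristic equation is s² + (4 + 7.1·0.85)s + 7.1·5.57 = 0.
That is s² + 10.04s + 39.55 = 0, so ω_n = 6.289 rad/s and ζ = 10.04/(2·6.289) = 0.7979.
%OS = 100·exp(−πζ/√(1−ζ²)) = 1.56%.

1.56%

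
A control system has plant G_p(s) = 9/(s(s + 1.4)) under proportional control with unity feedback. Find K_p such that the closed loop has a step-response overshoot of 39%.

From %OS = 100·exp(−πζ/√(1−ζ²)) = 39%, ζ = −ln(0.39)/√(π²+ln²(0.39)) = 0.2871.
Characteristic equation s² + 1.4s + 9K_p = 0 gives ζ = 1.4/(2√(9K_p)).
Setting ζ = 0.2871: √(9K_p) = 1.4/(2·0.2871) = 2.438, so K_p = 5.945/9 = 0.661.

K_p = 0.661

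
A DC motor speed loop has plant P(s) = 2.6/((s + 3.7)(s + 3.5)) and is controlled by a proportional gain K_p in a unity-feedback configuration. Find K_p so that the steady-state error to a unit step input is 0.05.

For a type-0 loop with proportional control, e_ss = 1/(1 + K_p·P(0)).
P(0) = 0.2008. Require 1/(1 + K_p·0.2008) = 0.05, so 1 + 0.2008·K_p = 20.
K_p = (20 − 1)/0.2008 = 94.6.

K_p = 94.6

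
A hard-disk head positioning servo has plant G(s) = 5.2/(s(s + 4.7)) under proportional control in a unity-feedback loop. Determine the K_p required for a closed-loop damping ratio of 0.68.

Closed-loop characteristic equation: s² + 4.7s + K_p·5.2 = 0.
So ω_n = √(5.2K_p) and 2ζω_n = 4.7, giving ζ = 4.7/(2√(5.2K_p)).
Setting ζ = 0.68: √(5.2K_p) = 4.7/(2·0.68) = 3.456, so K_p = 11.94/5.2 = 2.3.

K_p = 2.3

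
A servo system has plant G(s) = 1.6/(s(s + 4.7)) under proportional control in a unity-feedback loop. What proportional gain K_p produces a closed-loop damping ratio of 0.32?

K_p = 33.7

Closed-loop characteristic equation: s² + 4.7s + K_p·1.6 = 0.
So ω_n = √(1.6K_p) and 2ζω_n = 4.7, giving ζ = 4.7/(2√(1.6K_p)).
Setting ζ = 0.32: √(1.6K_p) = 4.7/(2·0.32) = 7.344, so K_p = 53.93/1.6 = 33.7.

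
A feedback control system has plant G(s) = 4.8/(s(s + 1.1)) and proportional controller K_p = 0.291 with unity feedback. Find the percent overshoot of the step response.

19.2%

Closed-loop characteristic equation: s² + 1.1s + 1.397 = 0, so ω_n = 1.182 rad/s and ζ = 1.1/(2·1.182) = 0.4654.
%OS = 100·exp(−πζ/√(1−ζ²)) = 100·exp(−π·0.4654/√0.7834) = 19.2%.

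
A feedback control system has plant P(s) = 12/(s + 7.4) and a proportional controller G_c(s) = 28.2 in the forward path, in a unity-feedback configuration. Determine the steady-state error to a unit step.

0.0214

The loop is type 0. Static position error constant K_pos = G_c(0)·P(0) = 28.2·1.622 = 45.73.
Steady-state error to a unit step: e_ss = 1/(1+K_pos) = 1/46.73 = 0.0214.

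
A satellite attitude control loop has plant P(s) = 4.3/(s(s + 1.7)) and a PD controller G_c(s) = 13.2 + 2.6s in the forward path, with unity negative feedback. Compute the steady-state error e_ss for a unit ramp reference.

The loop has one pole at the origin (type 1). Velocity error constant K_v = lim_{s→0} s·G_c(s)P(s) = 13.2·4.3/1.7 = 33.39.
Steady-state error to a unit ramp: e_ss = 1/K_v = 0.03.

0.03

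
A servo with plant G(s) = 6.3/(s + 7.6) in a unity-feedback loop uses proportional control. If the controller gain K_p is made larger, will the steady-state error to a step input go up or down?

e_ss = 1/(1 + K_p·G(0)); a larger K_p raises the denominator, so e_ss decreases.

decrease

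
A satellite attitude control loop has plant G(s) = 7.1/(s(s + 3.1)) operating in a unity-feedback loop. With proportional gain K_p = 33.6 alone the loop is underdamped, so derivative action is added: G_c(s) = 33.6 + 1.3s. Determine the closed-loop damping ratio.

Forward path: (33.6 + 1.3s)·7.1/(s(s+3.1)). The closed-loop characteristic equation is s² + (3.1 + 7.1·1.3)s + 7.1·33.6 = 0.
That is s² + 12.33s + 238.6 = 0, so ω_n = 15.45 rad/s and ζ = 12.33/(2·15.45) = 0.3991.

ζ = 0.399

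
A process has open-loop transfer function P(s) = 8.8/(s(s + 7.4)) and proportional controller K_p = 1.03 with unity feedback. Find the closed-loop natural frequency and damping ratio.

ω_n = 3.01 rad/s, ζ = 1.23

1 + K_p·P(s) = 0 gives s² + 7.4s + 9.064 = 0.
Matching s² + 2ζω_n s + ω_n²: ω_n = √9.064 = 3.011 rad/s and 2ζω_n = 7.4, so ζ = 7.4/(2·3.011) = 1.23.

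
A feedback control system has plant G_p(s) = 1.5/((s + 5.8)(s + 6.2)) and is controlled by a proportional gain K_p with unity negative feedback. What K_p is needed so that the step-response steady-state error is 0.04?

The loop is type 0, so e_ss(step) = 1/(1 + K_pos) with K_pos = K_p·G_p(0).
G_p(0) = 0.04171. Require 1/(1 + K_p·0.04171) = 0.04, so 1 + 0.04171·K_p = 25.
K_p = (25 − 1)/0.04171 = 575.

K_p = 575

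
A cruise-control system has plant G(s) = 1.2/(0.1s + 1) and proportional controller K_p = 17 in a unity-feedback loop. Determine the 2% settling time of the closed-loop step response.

Closed loop: T(s) = K_p·G/(1+K_p·G) = 20.4/(0.1s + 1 + 20.4), with pole at s = −(1 + 20.4)/0.1 = −214.
τ = 1/214 = 0.004673 s, so 2% settling time ≈ 4τ = 0.0187 s.

T_s ≈ 0.0187 s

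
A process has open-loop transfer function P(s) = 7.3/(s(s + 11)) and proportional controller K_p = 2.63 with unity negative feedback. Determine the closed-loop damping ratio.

ζ = 1.26

The closed-loop denominator is s(s+11) + 2.63·7.3 = s² + 11s + 19.2.
Matching s² + 2ζω_n s + ω_n²: ω_n = √19.2 = 4.382 rad/s and 2ζω_n = 11, so ζ = 11/(2·4.382) = 1.26.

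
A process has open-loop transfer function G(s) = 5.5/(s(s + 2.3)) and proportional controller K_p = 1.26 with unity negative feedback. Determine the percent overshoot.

21.7%

Closed-loop characteristic equation: s² + 2.3s + 6.93 = 0, so ω_n = 2.632 rad/s and ζ = 2.3/(2·2.632) = 0.4368.
%OS = 100·exp(−πζ/√(1−ζ²)) = 100·exp(−π·0.4368/√0.8092) = 21.7%.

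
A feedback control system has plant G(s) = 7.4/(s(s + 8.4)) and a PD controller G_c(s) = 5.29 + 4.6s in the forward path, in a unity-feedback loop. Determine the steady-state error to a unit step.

The open loop G_c(s)G(s) has a pole at the origin (type 1), so the static position error constant is infinite and e_ss = 1/(1+∞) = 0.

0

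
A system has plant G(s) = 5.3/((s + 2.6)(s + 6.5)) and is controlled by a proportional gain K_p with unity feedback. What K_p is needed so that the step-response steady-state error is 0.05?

The loop is type 0, so e_ss(step) = 1/(1 + K_pos) with K_pos = K_p·G(0).
G(0) = 0.3136. Require 1/(1 + K_p·0.3136) = 0.05, so 1 + 0.3136·K_p = 20.
K_p = (20 − 1)/0.3136 = 60.6.

K_p = 60.6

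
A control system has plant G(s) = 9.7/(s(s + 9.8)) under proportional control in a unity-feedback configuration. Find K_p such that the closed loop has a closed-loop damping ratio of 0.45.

K_p = 12.2

Closed-loop characteristic equation: s² + 9.8s + K_p·9.7 = 0.
So ω_n = √(9.7K_p) and 2ζω_n = 9.8, giving ζ = 9.8/(2√(9.7K_p)).
Setting ζ = 0.45: √(9.7K_p) = 9.8/(2·0.45) = 10.89, so K_p = 118.6/9.7 = 12.2.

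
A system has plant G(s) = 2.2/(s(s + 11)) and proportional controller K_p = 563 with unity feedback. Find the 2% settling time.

The closed-loop denominator s² + 11s + 1239 gives ω_n = √1239 = 35.19 and ζ = 11/(2ω_n) = 0.1563.
2% settling time T_s ≈ 4/(ζω_n) = 4/5.5 = 0.727 s.

T_s ≈ 0.727 s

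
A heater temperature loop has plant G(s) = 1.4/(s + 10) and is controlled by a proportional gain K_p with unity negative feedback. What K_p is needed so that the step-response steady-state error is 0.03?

For a type-0 loop with proportional control, e_ss = 1/(1 + K_p·G(0)).
G(0) = 0.14. Require 1/(1 + K_p·0.14) = 0.03, so 1 + 0.14·K_p = 33.33.
K_p = (33.33 − 1)/0.14 = 231.

K_p = 231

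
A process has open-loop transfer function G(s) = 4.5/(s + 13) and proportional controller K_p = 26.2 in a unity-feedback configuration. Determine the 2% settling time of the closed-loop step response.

T_s ≈ 0.0306 s

Closed-loop transfer function: T(s) = K_p·G(s)/(1 + K_p·G(s)) = 117.9/(s + 13 + 117.9) = 117.9/(s + 130.9).
Time constant τ = 1/130.9 = 0.007639 s, so the 2% settling time is about 4τ = 0.0306 s.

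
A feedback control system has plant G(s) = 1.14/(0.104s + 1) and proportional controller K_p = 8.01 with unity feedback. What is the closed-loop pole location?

s = -97.42

Closed loop: T(s) = K_p·G/(1+K_p·G) = 9.131/(0.104s + 1 + 9.131), with pole at s = −(1 + 9.131)/0.104 = −97.42.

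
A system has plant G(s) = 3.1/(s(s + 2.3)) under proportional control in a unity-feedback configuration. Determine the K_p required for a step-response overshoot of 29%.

K_p = 3.17

From %OS = 100·exp(−πζ/√(1−ζ²)) = 29%, ζ = −ln(0.29)/√(π²+ln²(0.29)) = 0.3666.
Characteristic equation s² + 2.3s + 3.1K_p = 0 gives ζ = 2.3/(2√(3.1K_p)).
Setting ζ = 0.3666: √(3.1K_p) = 2.3/(2·0.3666) = 3.137, so K_p = 9.841/3.1 = 3.17.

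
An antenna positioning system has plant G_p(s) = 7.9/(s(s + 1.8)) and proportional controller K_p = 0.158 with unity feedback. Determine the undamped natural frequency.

With unity feedback the closed-loop characteristic equation is s² + 1.8s + 0.158·7.9 = s² + 1.8s + 1.248 = 0.
So ω_n² = 1.248 ⇒ ω_n = 1.117 rad/s, and ζ = 1.8/(2ω_n) = 0.806.

ω_n = 1.12 rad/s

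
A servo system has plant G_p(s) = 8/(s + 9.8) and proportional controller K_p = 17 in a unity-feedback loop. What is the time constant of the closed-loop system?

Closed-loop transfer function: T(s) = K_p·G_p(s)/(1 + K_p·G_p(s)) = 136/(s + 9.8 + 136) = 136/(s + 145.8).
Time constant τ = 1/145.8 = 0.00686 s.

τ = 0.00686 s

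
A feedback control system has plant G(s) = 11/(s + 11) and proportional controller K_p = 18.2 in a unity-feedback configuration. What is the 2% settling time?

Closed-loop transfer function: T(s) = K_p·G(s)/(1 + K_p·G(s)) = 200.2/(s + 11 + 200.2) = 200.2/(s + 211.2).
Time constant τ = 1/211.2 = 0.004735 s, so the 2% settling time is about 4τ = 0.0189 s.

T_s ≈ 0.0189 s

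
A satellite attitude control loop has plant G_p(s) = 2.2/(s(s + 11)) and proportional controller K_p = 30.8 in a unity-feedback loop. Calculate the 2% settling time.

The closed-loop denominator s² + 11s + 67.76 gives ω_n = √67.76 = 8.232 and ζ = 11/(2ω_n) = 0.6682.
2% settling time T_s ≈ 4/(ζω_n) = 4/5.5 = 0.727 s.

T_s ≈ 0.727 s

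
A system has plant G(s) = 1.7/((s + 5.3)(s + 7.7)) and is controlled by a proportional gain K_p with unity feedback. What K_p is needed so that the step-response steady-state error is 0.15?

Steady-state error for a unit step on this type-0 loop is 1/(1 + K_p·G(0)).
G(0) = 0.04166. Require 1/(1 + K_p·0.04166) = 0.15, so 1 + 0.04166·K_p = 6.667.
K_p = (6.667 − 1)/0.04166 = 136.

K_p = 136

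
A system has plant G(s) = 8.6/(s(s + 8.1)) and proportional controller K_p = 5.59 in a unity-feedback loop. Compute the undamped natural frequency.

With unity feedback the closed-loop characteristic equation is s² + 8.1s + 5.59·8.6 = s² + 8.1s + 48.07 = 0.
Matching s² + 2ζω_n s + ω_n²: ω_n = √48.07 = 6.934 rad/s and 2ζω_n = 8.1, so ζ = 8.1/(2·6.934) = 0.584.

ω_n = 6.93 rad/s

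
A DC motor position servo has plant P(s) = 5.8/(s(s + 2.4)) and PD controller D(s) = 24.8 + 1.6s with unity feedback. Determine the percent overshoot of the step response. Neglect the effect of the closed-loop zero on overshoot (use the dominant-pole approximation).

Forward path: (24.8 + 1.6s)·5.8/(s(s+2.4)). The closed-loop characteristic equation is s² + (2.4 + 5.8·1.6)s + 5.8·24.8 = 0.
That is s² + 11.68s + 143.8 = 0, so ω_n = 11.99 rad/s and ζ = 11.68/(2·11.99) = 0.4869.
%OS = 100·exp(−πζ/√(1−ζ²)) = 17.4%.

17.4%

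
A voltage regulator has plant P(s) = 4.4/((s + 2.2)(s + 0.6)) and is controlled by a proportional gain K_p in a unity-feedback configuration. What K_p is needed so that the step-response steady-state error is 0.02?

The loop is type 0, so e_ss(step) = 1/(1 + K_pos) with K_pos = K_p·P(0).
P(0) = 3.333. Require 1/(1 + K_p·3.333) = 0.02, so 1 + 3.333·K_p = 50.
K_p = (50 − 1)/3.333 = 14.7.

K_p = 14.7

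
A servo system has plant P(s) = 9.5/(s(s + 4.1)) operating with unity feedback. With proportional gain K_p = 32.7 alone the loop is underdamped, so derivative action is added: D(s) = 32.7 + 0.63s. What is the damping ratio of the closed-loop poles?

ζ = 0.286

Forward path: (32.7 + 0.63s)·9.5/(s(s+4.1)). The closed-loop characteristic equation is s² + (4.1 + 9.5·0.63)s + 9.5·32.7 = 0.
That is s² + 10.09s + 310.7 = 0, so ω_n = 17.63 rad/s and ζ = 10.09/(2·17.63) = 0.2861.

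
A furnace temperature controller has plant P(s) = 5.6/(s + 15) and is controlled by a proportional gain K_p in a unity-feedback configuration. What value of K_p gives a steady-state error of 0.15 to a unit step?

K_p = 15.2

For a type-0 loop with proportional control, e_ss = 1/(1 + K_p·P(0)).
P(0) = 0.3733. Require 1/(1 + K_p·0.3733) = 0.15, so 1 + 0.3733·K_p = 6.667.
K_p = (6.667 − 1)/0.3733 = 15.2.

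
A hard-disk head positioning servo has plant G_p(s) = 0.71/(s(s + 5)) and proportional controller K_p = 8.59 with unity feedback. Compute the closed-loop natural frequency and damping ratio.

1 + K_p·G_p(s) = 0 gives s² + 5s + 6.099 = 0.
Matching s² + 2ζω_n s + ω_n²: ω_n = √6.099 = 2.47 rad/s and 2ζω_n = 5, so ζ = 5/(2·2.47) = 1.01.

ω_n = 2.47 rad/s, ζ = 1.01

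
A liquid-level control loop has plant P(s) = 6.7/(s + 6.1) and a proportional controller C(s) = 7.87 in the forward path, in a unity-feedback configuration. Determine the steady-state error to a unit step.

0.104

The loop is type 0. Static position error constant K_pos = C(0)·P(0) = 7.87·1.098 = 8.644.
Steady-state error to a unit step: e_ss = 1/(1+K_pos) = 1/9.644 = 0.104.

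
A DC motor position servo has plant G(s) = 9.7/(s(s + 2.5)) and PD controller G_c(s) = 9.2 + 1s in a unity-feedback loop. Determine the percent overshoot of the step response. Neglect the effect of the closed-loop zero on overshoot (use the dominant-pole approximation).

Forward path: (9.2 + 1s)·9.7/(s(s+2.5)). The closed-loop characteristic equation is s² + (2.5 + 9.7·1)s + 9.7·9.2 = 0.
That is s² + 12.2s + 89.24 = 0, so ω_n = 9.447 rad/s and ζ = 12.2/(2·9.447) = 0.6457.
%OS = 100·exp(−πζ/√(1−ζ²)) = 7.02%.

7.02%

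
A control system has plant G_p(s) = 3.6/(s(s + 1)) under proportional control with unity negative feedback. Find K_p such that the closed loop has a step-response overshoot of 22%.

K_p = 0.368

From %OS = 100·exp(−πζ/√(1−ζ²)) = 22%, ζ = −ln(0.22)/√(π²+ln²(0.22)) = 0.4342.
Characteristic equation s² + 1s + 3.6K_p = 0 gives ζ = 1/(2√(3.6K_p)).
Setting ζ = 0.4342: √(3.6K_p) = 1/(2·0.4342) = 1.152, so K_p = 1.326/3.6 = 0.368.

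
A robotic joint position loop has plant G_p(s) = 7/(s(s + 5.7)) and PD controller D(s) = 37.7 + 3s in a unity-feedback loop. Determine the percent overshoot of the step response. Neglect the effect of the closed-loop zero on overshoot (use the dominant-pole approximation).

1.08%

Forward path: (37.7 + 3s)·7/(s(s+5.7)). The closed-loop characteristic equation is s² + (5.7 + 7·3)s + 7·37.7 = 0.
That is s² + 26.7s + 263.9 = 0, so ω_n = 16.24 rad/s and ζ = 26.7/(2·16.24) = 0.8218.
%OS = 100·exp(−πζ/√(1−ζ²)) = 1.08%.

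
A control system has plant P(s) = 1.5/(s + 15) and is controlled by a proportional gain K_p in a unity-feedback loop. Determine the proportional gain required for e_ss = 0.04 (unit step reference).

For a type-0 loop with proportional control, e_ss = 1/(1 + K_p·P(0)).
P(0) = 0.1. Require 1/(1 + K_p·0.1) = 0.04, so 1 + 0.1·K_p = 25.
K_p = (25 − 1)/0.1 = 240.

K_p = 240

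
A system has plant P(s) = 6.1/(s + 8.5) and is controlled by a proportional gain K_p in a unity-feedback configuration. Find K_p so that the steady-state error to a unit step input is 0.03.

For a type-0 loop with proportional control, e_ss = 1/(1 + K_p·P(0)).
P(0) = 0.7176. Require 1/(1 + K_p·0.7176) = 0.03, so 1 + 0.7176·K_p = 33.33.
K_p = (33.33 − 1)/0.7176 = 45.1.

K_p = 45.1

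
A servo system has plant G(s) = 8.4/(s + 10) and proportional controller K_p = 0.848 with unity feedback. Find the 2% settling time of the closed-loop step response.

T_s ≈ 0.234 s

Closed-loop transfer function: T(s) = K_p·G(s)/(1 + K_p·G(s)) = 7.123/(s + 10 + 7.123) = 7.123/(s + 17.12).
Time constant τ = 1/17.12 = 0.0584 s, so the 2% settling time is about 4τ = 0.234 s.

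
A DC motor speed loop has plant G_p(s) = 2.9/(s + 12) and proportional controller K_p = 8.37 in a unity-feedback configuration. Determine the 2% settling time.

T_s ≈ 0.11 s

Closed-loop transfer function: T(s) = K_p·G_p(s)/(1 + K_p·G_p(s)) = 24.27/(s + 12 + 24.27) = 24.27/(s + 36.27).
Time constant τ = 1/36.27 = 0.02757 s, so the 2% settling time is about 4τ = 0.11 s.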